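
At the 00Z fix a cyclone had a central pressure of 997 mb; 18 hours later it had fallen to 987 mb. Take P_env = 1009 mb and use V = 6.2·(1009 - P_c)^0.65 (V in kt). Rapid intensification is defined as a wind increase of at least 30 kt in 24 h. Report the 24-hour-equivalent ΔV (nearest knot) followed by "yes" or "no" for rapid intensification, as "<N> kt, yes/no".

20 kt, no

V₁: ΔP = 12, V ≈ 6.2 × 12^0.65 ≈ 31.18 kt.
V₂: ΔP = 22, V ≈ 6.2 × 22^0.65 ≈ 46.23 kt.
ΔV over 18 h = 15.05 kt → 24 h equivalent = 15.05 × 24/18 ≈ 20.07 kt.
20 kt < 30 kt ⇒ not rapid intensification.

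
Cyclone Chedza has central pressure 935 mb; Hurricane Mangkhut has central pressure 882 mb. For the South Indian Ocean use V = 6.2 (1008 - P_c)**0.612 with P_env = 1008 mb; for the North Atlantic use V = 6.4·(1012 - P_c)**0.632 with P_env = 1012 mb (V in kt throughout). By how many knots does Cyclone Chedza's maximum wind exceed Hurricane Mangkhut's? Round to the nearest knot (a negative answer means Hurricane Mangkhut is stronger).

-53 kt

Cyclone Chedza: ΔP = 73; V ≈ 6.2 × 73^0.612 ≈ 85.65 kt.
Hurricane Mangkhut: ΔP = 130; V ≈ 6.4 × 130^0.632 ≈ 138.74 kt.
Difference ≈ 85.65 − 138.74 = -53.09 → -53 kt.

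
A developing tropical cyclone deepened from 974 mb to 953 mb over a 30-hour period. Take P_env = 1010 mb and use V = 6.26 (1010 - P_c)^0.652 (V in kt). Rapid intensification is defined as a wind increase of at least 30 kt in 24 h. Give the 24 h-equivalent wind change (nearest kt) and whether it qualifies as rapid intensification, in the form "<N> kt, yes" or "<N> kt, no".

V₁: ΔP = 36, V ≈ 6.26 × 36^0.652 ≈ 64.76 kt.
V₂: ΔP = 57, V ≈ 6.26 × 57^0.652 ≈ 87.38 kt.
ΔV over 30 h = 22.62 kt → 24 h equivalent = 22.62 × 24/30 ≈ 18.10 kt.
18 kt < 30 kt ⇒ not rapid intensification.

18 kt, no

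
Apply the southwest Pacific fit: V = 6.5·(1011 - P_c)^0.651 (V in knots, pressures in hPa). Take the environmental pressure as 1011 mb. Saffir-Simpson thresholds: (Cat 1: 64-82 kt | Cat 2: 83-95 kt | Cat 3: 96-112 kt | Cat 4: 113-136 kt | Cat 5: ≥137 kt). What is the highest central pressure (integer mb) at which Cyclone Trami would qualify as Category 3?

948 mb

Category 3 begins at V = 96 kt.
Required ΔP = (96/6.5)^(1/0.651) = 14.769^1.536 ≈ 62.55 mb.
P_c ≤ 1011 − 62.55 = 948.45, so the highest integer P_c is 948 mb.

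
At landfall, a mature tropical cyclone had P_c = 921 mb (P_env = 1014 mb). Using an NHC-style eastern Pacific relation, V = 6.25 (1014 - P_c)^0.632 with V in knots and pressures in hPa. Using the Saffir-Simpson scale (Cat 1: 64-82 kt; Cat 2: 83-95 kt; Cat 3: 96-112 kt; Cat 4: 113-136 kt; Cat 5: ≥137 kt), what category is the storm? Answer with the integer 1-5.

3

ΔP = 1014 − 921 = 93 mb.
V ≈ 6.25 × 93^0.632 = 6.25 × 17.54 ≈ 110 kt.
110 kt falls in the Category 3 band.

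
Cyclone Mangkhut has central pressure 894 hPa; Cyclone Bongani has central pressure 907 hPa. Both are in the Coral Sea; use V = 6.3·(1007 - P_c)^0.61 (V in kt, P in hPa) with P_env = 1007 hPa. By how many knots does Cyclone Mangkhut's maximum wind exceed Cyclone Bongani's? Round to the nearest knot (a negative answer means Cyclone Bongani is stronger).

Cyclone Mangkhut: ΔP = 113; V ≈ 6.3 × 113^0.61 ≈ 112.65 kt.
Cyclone Bongani: ΔP = 100; V ≈ 6.3 × 100^0.61 ≈ 104.55 kt.
Difference ≈ 112.65 − 104.55 = 8.10 → 8 kt.

8 kt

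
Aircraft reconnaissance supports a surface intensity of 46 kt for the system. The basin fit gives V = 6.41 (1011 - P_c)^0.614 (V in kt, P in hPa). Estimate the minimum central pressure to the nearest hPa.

986 hPa

ΔP = (V / 6.41)^(1/0.614) = (46/6.41)^1.629.
46/6.41 = 7.176; 7.176^1.629 ≈ 24.77 hPa.
P_c = 1011 − 24.77 = 986.23 ≈ 986 hPa.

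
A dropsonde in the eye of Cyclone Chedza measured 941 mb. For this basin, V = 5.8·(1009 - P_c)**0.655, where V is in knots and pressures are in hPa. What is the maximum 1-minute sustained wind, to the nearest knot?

ΔP = 1009 − 941 = 68 mb.
68^0.655 ≈ 15.860.
V ≈ 5.8 × 15.860 ≈ 92.0 kt.

92 kt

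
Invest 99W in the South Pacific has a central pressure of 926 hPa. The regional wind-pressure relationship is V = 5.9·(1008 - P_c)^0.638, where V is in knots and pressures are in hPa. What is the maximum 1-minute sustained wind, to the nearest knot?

98 kt

ΔP = 1008 − 926 = 82 hPa.
82^0.638 ≈ 16.635.
V ≈ 5.9 × 16.635 ≈ 98.1 kt.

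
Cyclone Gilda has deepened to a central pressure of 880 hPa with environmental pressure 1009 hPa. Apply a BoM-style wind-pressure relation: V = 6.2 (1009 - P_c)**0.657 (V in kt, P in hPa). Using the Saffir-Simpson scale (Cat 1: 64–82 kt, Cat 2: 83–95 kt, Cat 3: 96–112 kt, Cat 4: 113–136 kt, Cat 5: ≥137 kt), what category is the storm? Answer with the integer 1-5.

ΔP = 1009 − 880 = 129 hPa.
V ≈ 6.2 × 129^0.657 = 6.2 × 24.36 ≈ 151 kt.
151 kt falls in the Category 5 band.

5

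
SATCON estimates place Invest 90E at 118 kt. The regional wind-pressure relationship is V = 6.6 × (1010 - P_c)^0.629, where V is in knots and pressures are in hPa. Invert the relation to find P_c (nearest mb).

ΔP = (V / 6.6)^(1/0.629) = (118/6.6)^1.590.
118/6.6 = 17.879; 17.879^1.590 ≈ 97.95 mb.
P_c = 1010 − 97.95 = 912.05 ≈ 912 mb.

912 mb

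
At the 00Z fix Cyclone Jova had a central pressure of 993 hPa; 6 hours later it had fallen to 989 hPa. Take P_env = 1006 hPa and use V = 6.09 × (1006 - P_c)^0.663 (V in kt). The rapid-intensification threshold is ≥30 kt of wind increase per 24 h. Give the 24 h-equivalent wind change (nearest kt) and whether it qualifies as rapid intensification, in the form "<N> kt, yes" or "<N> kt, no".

V₁: ΔP = 13, V ≈ 6.09 × 13^0.663 ≈ 33.36 kt.
V₂: ΔP = 17, V ≈ 6.09 × 17^0.663 ≈ 39.85 kt.
ΔV over 6 h = 6.49 kt → 24 h equivalent = 6.49 × 24/6 ≈ 25.96 kt.
26 kt < 30 kt ⇒ not rapid intensification.

26 kt, no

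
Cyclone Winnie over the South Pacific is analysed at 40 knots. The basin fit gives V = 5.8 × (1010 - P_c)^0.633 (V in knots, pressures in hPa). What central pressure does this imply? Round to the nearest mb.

989 mb

ΔP = (V / 5.8)^(1/0.633) = (40/5.8)^1.580.
40/5.8 = 6.897; 6.897^1.580 ≈ 21.13 mb.
P_c = 1010 − 21.13 = 988.87 ≈ 989 mb.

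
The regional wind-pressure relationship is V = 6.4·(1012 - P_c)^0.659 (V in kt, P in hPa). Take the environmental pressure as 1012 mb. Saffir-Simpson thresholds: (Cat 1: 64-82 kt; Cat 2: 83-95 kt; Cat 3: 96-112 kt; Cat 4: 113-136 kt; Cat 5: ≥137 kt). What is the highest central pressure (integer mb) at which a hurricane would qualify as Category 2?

Category 2 begins at V = 83 kt.
Required ΔP = (83/6.4)^(1/0.659) = 12.969^1.517 ≈ 48.84 mb.
P_c ≤ 1012 − 48.84 = 963.16, so the highest integer P_c is 963 mb.

963 mb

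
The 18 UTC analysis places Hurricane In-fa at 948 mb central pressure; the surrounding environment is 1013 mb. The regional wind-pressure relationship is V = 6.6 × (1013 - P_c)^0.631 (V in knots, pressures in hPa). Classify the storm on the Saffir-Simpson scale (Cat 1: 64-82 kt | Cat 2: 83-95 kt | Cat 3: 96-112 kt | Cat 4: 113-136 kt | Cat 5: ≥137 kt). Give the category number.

ΔP = 1013 − 948 = 65 mb.
V ≈ 6.6 × 65^0.631 = 6.6 × 13.93 ≈ 92 kt.
92 kt falls in the Category 2 band.

2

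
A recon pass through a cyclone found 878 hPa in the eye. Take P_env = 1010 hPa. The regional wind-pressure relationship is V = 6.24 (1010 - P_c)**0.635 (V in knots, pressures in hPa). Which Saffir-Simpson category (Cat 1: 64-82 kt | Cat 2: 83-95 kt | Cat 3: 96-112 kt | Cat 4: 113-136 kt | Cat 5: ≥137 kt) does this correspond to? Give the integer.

ΔP = 1010 − 878 = 132 hPa.
V ≈ 6.24 × 132^0.635 = 6.24 × 22.21 ≈ 139 kt.
139 kt falls in the Category 5 band.

5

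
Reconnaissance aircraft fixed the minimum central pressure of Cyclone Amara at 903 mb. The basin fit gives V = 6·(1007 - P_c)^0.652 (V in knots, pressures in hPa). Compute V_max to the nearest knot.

124 kt

ΔP = 1007 − 903 = 104 mb.
104^0.652 ≈ 20.659.
V ≈ 6 × 20.659 ≈ 124.0 kt.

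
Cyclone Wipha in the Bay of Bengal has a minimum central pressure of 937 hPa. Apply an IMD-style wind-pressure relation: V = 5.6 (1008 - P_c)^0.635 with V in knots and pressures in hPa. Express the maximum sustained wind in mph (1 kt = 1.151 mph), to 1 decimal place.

ΔP = 1008 − 937 = 71 hPa.
V ≈ 5.6 × 71^0.635 = 5.6 × 14.981 ≈ 83.895 kt.
83.895 × 1.151 ≈ 96.56 mph → 96.6 mph.

96.6 mph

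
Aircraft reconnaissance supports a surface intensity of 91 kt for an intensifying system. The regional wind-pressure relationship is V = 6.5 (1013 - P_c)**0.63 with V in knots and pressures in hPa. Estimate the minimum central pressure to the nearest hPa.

ΔP = (V / 6.5)^(1/0.63) = (91/6.5)^1.587.
91/6.5 = 14.000; 14.000^1.587 ≈ 65.96 hPa.
P_c = 1013 − 65.96 = 947.04 ≈ 947 hPa.

947 hPa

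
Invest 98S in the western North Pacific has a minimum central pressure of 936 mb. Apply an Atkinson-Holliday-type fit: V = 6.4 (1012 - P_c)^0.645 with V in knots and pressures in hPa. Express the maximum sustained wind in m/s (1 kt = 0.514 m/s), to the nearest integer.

54 m/s

ΔP = 1012 − 936 = 76 mb.
V ≈ 6.4 × 76^0.645 = 6.4 × 16.335 ≈ 104.545 kt.
104.545 × 0.514 ≈ 53.74 m/s → 54 m/s.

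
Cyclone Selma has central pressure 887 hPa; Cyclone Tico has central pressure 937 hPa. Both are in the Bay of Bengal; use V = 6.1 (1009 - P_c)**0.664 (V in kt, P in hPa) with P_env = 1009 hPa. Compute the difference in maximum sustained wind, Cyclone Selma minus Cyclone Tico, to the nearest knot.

Cyclone Selma: ΔP = 122; V ≈ 6.1 × 122^0.664 ≈ 148.14 kt.
Cyclone Tico: ΔP = 72; V ≈ 6.1 × 72^0.664 ≈ 104.38 kt.
Difference ≈ 148.14 − 104.38 = 43.76 → 44 kt.

44 kt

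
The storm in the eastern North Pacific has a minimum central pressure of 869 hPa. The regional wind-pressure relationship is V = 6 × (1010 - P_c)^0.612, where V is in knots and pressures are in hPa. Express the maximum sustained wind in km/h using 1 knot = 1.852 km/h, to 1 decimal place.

229.7 km/h

ΔP = 1010 − 869 = 141 hPa.
V ≈ 6 × 141^0.612 = 6 × 20.669 ≈ 124.015 kt.
124.015 × 1.852 ≈ 229.68 km/h → 229.7 km/h.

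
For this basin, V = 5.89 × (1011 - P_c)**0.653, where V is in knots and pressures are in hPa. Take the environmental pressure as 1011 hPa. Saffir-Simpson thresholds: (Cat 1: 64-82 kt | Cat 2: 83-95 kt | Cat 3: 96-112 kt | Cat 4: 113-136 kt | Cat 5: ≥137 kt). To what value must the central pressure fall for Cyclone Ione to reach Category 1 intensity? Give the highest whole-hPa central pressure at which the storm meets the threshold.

972 hPa

Category 1 begins at V = 64 kt.
Required ΔP = (64/5.89)^(1/0.653) = 10.866^1.531 ≈ 38.60 hPa.
P_c ≤ 1011 − 38.60 = 972.40, so the highest integer P_c is 972 hPa.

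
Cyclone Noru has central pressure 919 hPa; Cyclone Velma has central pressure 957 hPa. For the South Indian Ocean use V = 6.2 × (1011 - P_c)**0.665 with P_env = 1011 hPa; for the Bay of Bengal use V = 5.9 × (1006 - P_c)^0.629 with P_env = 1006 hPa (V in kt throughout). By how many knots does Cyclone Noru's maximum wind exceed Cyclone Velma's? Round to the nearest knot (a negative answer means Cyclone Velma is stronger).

Cyclone Noru: ΔP = 92; V ≈ 6.2 × 92^0.665 ≈ 125.40 kt.
Cyclone Velma: ΔP = 49; V ≈ 5.9 × 49^0.629 ≈ 68.23 kt.
Difference ≈ 125.40 − 68.23 = 57.17 → 57 kt.

57 kt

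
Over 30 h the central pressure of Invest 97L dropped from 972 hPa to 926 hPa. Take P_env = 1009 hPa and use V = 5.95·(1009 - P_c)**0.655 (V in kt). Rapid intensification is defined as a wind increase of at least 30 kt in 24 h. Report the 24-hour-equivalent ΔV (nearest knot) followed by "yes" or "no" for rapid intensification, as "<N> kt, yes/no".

35 kt, yes

V₁: ΔP = 37, V ≈ 5.95 × 37^0.655 ≈ 63.34 kt.
V₂: ΔP = 83, V ≈ 5.95 × 83^0.655 ≈ 107.53 kt.
ΔV over 30 h = 44.19 kt → 24 h equivalent = 44.19 × 24/30 ≈ 35.35 kt.
35 kt ≥ 30 kt ⇒ rapid intensification.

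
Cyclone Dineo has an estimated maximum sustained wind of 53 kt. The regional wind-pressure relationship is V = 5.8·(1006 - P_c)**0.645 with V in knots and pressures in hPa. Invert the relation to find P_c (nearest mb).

ΔP = (V / 5.8)^(1/0.645) = (53/5.8)^1.550.
53/5.8 = 9.138; 9.138^1.550 ≈ 30.88 mb.
P_c = 1006 − 30.88 = 975.12 ≈ 975 mb.

975 mb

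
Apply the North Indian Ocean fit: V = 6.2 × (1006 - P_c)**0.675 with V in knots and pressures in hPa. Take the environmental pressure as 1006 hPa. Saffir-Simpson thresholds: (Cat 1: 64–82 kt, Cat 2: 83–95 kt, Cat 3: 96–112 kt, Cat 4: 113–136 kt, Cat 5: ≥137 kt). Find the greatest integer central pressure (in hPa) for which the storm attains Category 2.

959 hPa

Category 2 begins at V = 83 kt.
Required ΔP = (83/6.2)^(1/0.675) = 13.387^1.481 ≈ 46.68 hPa.
P_c ≤ 1006 − 46.68 = 959.32, so the highest integer P_c is 959 hPa.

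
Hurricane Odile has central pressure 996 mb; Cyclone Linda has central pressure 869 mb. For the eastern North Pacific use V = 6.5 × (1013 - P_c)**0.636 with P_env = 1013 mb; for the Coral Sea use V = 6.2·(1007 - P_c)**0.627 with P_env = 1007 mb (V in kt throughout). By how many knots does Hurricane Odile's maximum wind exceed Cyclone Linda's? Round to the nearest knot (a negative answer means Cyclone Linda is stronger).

Hurricane Odile: ΔP = 17; V ≈ 6.5 × 17^0.636 ≈ 39.40 kt.
Cyclone Linda: ΔP = 138; V ≈ 6.2 × 138^0.627 ≈ 136.17 kt.
Difference ≈ 39.40 − 136.17 = -96.77 → -97 kt.

-97 kt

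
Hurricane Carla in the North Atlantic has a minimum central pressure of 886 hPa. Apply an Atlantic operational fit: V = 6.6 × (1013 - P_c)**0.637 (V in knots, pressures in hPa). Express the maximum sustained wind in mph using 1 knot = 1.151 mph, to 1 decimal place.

166.2 mph

ΔP = 1013 − 886 = 127 hPa.
V ≈ 6.6 × 127^0.637 = 6.6 × 21.884 ≈ 144.433 kt.
144.433 × 1.151 ≈ 166.24 mph → 166.2 mph.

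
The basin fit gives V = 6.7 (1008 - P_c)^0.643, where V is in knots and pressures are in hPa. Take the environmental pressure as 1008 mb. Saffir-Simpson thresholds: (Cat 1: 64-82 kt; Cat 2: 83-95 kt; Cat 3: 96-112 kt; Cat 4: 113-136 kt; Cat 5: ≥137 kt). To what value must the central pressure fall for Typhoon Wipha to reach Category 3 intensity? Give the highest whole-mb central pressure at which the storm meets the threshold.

Category 3 begins at V = 96 kt.
Required ΔP = (96/6.7)^(1/0.643) = 14.328^1.555 ≈ 62.82 mb.
P_c ≤ 1008 − 62.82 = 945.18, so the highest integer P_c is 945 mb.

945 mb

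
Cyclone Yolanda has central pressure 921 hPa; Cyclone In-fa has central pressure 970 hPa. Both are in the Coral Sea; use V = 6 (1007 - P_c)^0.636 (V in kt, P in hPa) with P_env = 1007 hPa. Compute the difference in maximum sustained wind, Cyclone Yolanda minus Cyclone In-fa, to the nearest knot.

42 kt

Cyclone Yolanda: ΔP = 86; V ≈ 6 × 86^0.636 ≈ 101.97 kt.
Cyclone In-fa: ΔP = 37; V ≈ 6 × 37^0.636 ≈ 59.64 kt.
Difference ≈ 101.97 − 59.64 = 42.33 → 42 kt.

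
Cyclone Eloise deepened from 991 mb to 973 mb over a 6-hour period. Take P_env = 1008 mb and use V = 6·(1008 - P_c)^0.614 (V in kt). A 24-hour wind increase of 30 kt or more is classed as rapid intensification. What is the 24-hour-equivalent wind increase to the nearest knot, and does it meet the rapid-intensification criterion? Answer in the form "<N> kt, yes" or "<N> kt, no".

V₁: ΔP = 17, V ≈ 6 × 17^0.614 ≈ 34.17 kt.
V₂: ΔP = 35, V ≈ 6 × 35^0.614 ≈ 53.24 kt.
ΔV over 6 h = 19.07 kt → 24 h equivalent = 19.07 × 24/6 ≈ 76.28 kt.
76 kt ≥ 30 kt ⇒ rapid intensification.

76 kt, yes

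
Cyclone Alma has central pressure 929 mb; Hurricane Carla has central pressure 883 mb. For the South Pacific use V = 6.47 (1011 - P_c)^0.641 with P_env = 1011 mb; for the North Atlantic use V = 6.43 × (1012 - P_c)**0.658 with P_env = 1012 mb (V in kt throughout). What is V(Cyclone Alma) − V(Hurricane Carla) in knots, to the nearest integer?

Cyclone Alma: ΔP = 82; V ≈ 6.47 × 82^0.641 ≈ 109.06 kt.
Hurricane Carla: ΔP = 129; V ≈ 6.43 × 129^0.658 ≈ 157.39 kt.
Difference ≈ 109.06 − 157.39 = -48.33 → -48 kt.

-48 kt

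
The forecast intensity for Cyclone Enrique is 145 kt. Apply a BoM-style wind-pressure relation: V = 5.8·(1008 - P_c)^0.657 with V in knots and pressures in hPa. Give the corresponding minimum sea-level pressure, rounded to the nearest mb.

874 mb

ΔP = (V / 5.8)^(1/0.657) = (145/5.8)^1.522.
145/5.8 = 25.000; 25.000^1.522 ≈ 134.20 mb.
P_c = 1008 − 134.20 = 873.80 ≈ 874 mb.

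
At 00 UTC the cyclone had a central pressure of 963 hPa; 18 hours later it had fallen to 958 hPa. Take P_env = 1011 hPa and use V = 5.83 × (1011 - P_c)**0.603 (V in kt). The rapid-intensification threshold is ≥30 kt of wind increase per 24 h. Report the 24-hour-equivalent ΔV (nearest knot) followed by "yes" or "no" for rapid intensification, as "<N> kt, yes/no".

5 kt, no

V₁: ΔP = 48, V ≈ 5.83 × 48^0.603 ≈ 60.18 kt.
V₂: ΔP = 53, V ≈ 5.83 × 53^0.603 ≈ 63.89 kt.
ΔV over 18 h = 3.71 kt → 24 h equivalent = 3.71 × 24/18 ≈ 4.95 kt.
5 kt < 30 kt ⇒ not rapid intensification.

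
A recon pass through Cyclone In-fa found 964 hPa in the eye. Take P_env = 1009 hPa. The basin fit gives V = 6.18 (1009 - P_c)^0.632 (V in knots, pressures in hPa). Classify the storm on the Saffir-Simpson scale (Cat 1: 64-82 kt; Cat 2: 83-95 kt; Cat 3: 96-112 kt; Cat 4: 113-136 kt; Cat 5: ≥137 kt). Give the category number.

1

ΔP = 1009 − 964 = 45 hPa.
V ≈ 6.18 × 45^0.632 = 6.18 × 11.09 ≈ 69 kt.
69 kt falls in the Category 1 band.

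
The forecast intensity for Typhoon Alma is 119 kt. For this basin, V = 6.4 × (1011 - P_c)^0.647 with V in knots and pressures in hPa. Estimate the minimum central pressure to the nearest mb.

919 mb

ΔP = (V / 6.4)^(1/0.647) = (119/6.4)^1.546.
119/6.4 = 18.594; 18.594^1.546 ≈ 91.61 mb.
P_c = 1011 − 91.61 = 919.39 ≈ 919 mb.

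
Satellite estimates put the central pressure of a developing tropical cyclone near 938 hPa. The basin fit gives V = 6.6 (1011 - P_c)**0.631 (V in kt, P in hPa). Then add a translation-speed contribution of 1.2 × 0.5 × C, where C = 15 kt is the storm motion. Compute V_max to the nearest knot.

108 kt

ΔP = 1011 − 938 = 73 hPa.
73^0.631 ≈ 14.988.
V ≈ 6.6 × 14.988 ≈ 98.9 kt.
Translation term: 1.2 × 0.5 × 15 = 9 kt.
Corrected V ≈ 107.9 kt → 108 kt.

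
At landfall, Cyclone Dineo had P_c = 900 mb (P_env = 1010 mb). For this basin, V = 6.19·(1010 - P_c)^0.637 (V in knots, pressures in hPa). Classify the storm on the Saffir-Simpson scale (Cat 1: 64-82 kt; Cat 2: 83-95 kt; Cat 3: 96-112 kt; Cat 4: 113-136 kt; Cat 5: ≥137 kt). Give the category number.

ΔP = 1010 − 900 = 110 mb.
V ≈ 6.19 × 110^0.637 = 6.19 × 19.97 ≈ 124 kt.
124 kt falls in the Category 4 band.

4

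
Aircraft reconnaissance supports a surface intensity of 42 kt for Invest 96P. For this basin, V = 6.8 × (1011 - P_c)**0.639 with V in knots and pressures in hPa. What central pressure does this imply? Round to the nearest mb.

994 mb

ΔP = (V / 6.8)^(1/0.639) = (42/6.8)^1.565.
42/6.8 = 6.176; 6.176^1.565 ≈ 17.28 mb.
P_c = 1011 − 17.28 = 993.72 ≈ 994 mb.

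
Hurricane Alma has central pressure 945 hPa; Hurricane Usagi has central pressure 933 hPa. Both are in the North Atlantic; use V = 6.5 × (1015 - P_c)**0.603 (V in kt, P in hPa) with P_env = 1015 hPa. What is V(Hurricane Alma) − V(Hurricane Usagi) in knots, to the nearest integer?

Hurricane Alma: ΔP = 70; V ≈ 6.5 × 70^0.603 ≈ 84.24 kt.
Hurricane Usagi: ΔP = 82; V ≈ 6.5 × 82^0.603 ≈ 92.67 kt.
Difference ≈ 84.24 − 92.67 = -8.43 → -8 kt.

-8 kt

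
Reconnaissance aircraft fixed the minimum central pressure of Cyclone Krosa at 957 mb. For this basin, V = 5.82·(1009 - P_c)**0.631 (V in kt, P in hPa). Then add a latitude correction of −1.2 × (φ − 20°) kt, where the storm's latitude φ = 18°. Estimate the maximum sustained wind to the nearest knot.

ΔP = 1009 − 957 = 52 mb.
52^0.631 ≈ 12.100.
V ≈ 5.82 × 12.100 ≈ 70.4 kt.
Latitude correction: −1.2 × (18 − 20) = 2.4 kt.
Corrected V ≈ 72.8 kt → 73 kt.

73 kt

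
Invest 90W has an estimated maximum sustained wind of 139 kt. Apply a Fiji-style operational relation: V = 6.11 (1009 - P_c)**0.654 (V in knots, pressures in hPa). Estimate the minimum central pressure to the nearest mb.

890 mb

ΔP = (V / 6.11)^(1/0.654) = (139/6.11)^1.529.
139/6.11 = 22.750; 22.750^1.529 ≈ 118.82 mb.
P_c = 1009 − 118.82 = 890.18 ≈ 890 mb.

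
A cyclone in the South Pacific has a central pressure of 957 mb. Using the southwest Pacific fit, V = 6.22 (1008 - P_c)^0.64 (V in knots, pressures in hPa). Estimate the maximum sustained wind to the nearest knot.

77 kt

ΔP = 1008 − 957 = 51 mb.
51^0.64 ≈ 12.384.
V ≈ 6.22 × 12.384 ≈ 77.0 kt.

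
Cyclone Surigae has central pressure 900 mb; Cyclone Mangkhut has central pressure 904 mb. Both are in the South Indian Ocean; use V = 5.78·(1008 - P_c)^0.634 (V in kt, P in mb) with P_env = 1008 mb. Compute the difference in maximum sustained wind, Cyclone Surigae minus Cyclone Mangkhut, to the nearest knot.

3 kt

Cyclone Surigae: ΔP = 108; V ≈ 5.78 × 108^0.634 ≈ 112.49 kt.
Cyclone Mangkhut: ΔP = 104; V ≈ 5.78 × 104^0.634 ≈ 109.83 kt.
Difference ≈ 112.49 − 109.83 = 2.66 → 3 kt.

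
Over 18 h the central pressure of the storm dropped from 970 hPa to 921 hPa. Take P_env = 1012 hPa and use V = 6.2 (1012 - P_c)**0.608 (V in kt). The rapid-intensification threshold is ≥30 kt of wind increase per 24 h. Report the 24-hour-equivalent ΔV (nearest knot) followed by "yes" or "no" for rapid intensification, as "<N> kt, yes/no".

V₁: ΔP = 42, V ≈ 6.2 × 42^0.608 ≈ 60.16 kt.
V₂: ΔP = 91, V ≈ 6.2 × 91^0.608 ≈ 96.27 kt.
ΔV over 18 h = 36.11 kt → 24 h equivalent = 36.11 × 24/18 ≈ 48.15 kt.
48 kt ≥ 30 kt ⇒ rapid intensification.

48 kt, yes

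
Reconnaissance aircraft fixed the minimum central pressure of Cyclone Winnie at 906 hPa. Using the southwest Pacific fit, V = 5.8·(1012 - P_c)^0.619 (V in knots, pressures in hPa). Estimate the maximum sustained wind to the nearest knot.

104 kt

ΔP = 1012 − 906 = 106 hPa.
106^0.619 ≈ 17.933.
V ≈ 5.8 × 17.933 ≈ 104.0 kt.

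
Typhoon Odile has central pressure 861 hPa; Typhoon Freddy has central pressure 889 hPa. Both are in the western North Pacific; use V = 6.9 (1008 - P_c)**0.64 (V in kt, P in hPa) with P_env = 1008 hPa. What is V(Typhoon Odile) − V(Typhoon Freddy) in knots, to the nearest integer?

21 kt

Typhoon Odile: ΔP = 147; V ≈ 6.9 × 147^0.64 ≈ 168.24 kt.
Typhoon Freddy: ΔP = 119; V ≈ 6.9 × 119^0.64 ≈ 146.96 kt.
Difference ≈ 168.24 − 146.96 = 21.28 → 21 kt.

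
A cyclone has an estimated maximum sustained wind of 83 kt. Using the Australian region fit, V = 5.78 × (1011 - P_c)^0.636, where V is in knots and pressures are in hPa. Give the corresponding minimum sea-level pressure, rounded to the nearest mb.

ΔP = (V / 5.78)^(1/0.636) = (83/5.78)^1.572.
83/5.78 = 14.360; 14.360^1.572 ≈ 65.98 mb.
P_c = 1011 − 65.98 = 945.02 ≈ 945 mb.

945 mb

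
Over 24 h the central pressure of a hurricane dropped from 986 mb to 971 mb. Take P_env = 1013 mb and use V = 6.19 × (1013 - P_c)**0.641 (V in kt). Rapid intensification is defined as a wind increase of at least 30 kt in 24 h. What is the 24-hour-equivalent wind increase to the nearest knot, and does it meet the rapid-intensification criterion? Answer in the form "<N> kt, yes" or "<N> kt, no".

V₁: ΔP = 27, V ≈ 6.19 × 27^0.641 ≈ 51.19 kt.
V₂: ΔP = 42, V ≈ 6.19 × 42^0.641 ≈ 67.95 kt.
ΔV over 24 h = 16.76 kt → 24 h equivalent = 16.76 × 24/24 ≈ 16.76 kt.
17 kt < 30 kt ⇒ not rapid intensification.

17 kt, no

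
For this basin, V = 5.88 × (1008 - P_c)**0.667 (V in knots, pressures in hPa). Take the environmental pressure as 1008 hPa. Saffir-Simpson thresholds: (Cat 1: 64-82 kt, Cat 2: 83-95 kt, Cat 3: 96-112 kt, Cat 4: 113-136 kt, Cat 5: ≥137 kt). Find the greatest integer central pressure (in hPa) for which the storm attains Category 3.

942 hPa

Category 3 begins at V = 96 kt.
Required ΔP = (96/5.88)^(1/0.667) = 16.327^1.499 ≈ 65.83 hPa.
P_c ≤ 1008 − 65.83 = 942.17, so the highest integer P_c is 942 hPa.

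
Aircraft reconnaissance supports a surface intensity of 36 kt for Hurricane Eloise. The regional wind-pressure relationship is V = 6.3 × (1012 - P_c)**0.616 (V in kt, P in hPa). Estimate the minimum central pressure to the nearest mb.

995 mb

ΔP = (V / 6.3)^(1/0.616) = (36/6.3)^1.623.
36/6.3 = 5.714; 5.714^1.623 ≈ 16.94 mb.
P_c = 1012 − 16.94 = 995.06 ≈ 995 mb.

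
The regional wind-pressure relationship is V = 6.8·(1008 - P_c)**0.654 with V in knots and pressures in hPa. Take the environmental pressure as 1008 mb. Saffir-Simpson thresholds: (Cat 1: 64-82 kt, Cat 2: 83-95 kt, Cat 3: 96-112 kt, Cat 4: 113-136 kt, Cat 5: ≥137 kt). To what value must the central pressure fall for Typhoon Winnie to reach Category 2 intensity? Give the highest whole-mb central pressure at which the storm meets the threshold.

Category 2 begins at V = 83 kt.
Required ΔP = (83/6.8)^(1/0.654) = 12.206^1.529 ≈ 45.86 mb.
P_c ≤ 1008 − 45.86 = 962.14, so the highest integer P_c is 962 mb.

962 mb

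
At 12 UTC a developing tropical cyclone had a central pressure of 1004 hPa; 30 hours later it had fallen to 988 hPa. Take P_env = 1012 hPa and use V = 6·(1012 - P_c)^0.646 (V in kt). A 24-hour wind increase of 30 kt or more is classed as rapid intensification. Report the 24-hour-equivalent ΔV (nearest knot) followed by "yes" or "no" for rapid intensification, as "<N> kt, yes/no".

V₁: ΔP = 8, V ≈ 6 × 8^0.646 ≈ 22.99 kt.
V₂: ΔP = 24, V ≈ 6 × 24^0.646 ≈ 46.75 kt.
ΔV over 30 h = 23.76 kt → 24 h equivalent = 23.76 × 24/30 ≈ 19.01 kt.
19 kt < 30 kt ⇒ not rapid intensification.

19 kt, no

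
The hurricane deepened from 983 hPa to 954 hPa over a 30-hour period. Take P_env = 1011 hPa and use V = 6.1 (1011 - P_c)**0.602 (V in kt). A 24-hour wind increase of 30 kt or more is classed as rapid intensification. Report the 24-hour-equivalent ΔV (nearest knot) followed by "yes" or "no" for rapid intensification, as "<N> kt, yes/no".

V₁: ΔP = 28, V ≈ 6.1 × 28^0.602 ≈ 45.34 kt.
V₂: ΔP = 57, V ≈ 6.1 × 57^0.602 ≈ 69.56 kt.
ΔV over 30 h = 24.22 kt → 24 h equivalent = 24.22 × 24/30 ≈ 19.38 kt.
19 kt < 30 kt ⇒ not rapid intensification.

19 kt, no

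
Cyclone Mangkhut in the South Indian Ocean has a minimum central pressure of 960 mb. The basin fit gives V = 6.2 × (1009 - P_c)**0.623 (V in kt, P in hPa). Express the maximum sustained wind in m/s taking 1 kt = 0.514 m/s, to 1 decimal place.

36.0 m/s

ΔP = 1009 − 960 = 49 mb.
V ≈ 6.2 × 49^0.623 = 6.2 × 11.298 ≈ 70.046 kt.
70.046 × 0.514 ≈ 36.00 m/s → 36.0 m/s.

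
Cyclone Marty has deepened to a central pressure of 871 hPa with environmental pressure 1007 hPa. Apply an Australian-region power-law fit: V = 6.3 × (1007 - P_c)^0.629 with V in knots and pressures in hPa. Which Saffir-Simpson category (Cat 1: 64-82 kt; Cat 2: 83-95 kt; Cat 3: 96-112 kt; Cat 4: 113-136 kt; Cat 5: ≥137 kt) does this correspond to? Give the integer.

ΔP = 1007 − 871 = 136 hPa.
V ≈ 6.3 × 136^0.629 = 6.3 × 21.98 ≈ 138 kt.
138 kt falls in the Category 5 band.

5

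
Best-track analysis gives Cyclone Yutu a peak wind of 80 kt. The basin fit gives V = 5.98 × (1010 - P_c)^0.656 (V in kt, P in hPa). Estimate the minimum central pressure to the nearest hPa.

ΔP = (V / 5.98)^(1/0.656) = (80/5.98)^1.524.
80/5.98 = 13.378; 13.378^1.524 ≈ 52.13 hPa.
P_c = 1010 − 52.13 = 957.87 ≈ 958 hPa.

958 hPa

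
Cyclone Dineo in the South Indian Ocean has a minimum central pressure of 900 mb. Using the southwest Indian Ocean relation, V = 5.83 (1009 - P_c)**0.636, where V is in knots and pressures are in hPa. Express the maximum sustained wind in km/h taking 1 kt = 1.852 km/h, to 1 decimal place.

ΔP = 1009 − 900 = 109 mb.
V ≈ 5.83 × 109^0.636 = 5.83 × 19.761 ≈ 115.205 kt.
115.205 × 1.852 ≈ 213.36 km/h → 213.4 km/h.

213.4 km/h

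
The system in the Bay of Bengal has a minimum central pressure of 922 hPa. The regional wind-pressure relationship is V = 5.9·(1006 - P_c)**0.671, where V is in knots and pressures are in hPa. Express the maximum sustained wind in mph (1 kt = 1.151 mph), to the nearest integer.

133 mph

ΔP = 1006 − 922 = 84 hPa.
V ≈ 5.9 × 84^0.671 = 5.9 × 19.552 ≈ 115.357 kt.
115.357 × 1.151 ≈ 132.78 mph → 133 mph.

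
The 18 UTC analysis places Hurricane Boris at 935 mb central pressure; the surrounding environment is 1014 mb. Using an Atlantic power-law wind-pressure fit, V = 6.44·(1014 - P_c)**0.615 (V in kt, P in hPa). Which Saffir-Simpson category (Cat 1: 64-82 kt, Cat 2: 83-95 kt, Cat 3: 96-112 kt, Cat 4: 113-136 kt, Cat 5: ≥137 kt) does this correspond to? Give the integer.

ΔP = 1014 − 935 = 79 mb.
V ≈ 6.44 × 79^0.615 = 6.44 × 14.69 ≈ 95 kt.
95 kt falls in the Category 2 band.

2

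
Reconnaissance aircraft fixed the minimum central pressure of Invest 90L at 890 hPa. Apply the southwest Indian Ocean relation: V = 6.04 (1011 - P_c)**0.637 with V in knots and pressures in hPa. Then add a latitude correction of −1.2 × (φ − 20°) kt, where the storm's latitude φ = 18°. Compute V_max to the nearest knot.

ΔP = 1011 − 890 = 121 hPa.
121^0.637 ≈ 21.219.
V ≈ 6.04 × 21.219 ≈ 128.2 kt.
Latitude correction: −1.2 × (18 − 20) = 2.4 kt.
Corrected V ≈ 130.6 kt → 131 kt.

131 kt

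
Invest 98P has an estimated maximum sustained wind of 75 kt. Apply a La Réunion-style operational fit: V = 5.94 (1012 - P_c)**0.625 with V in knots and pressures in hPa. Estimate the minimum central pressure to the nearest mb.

954 mb

ΔP = (V / 5.94)^(1/0.625) = (75/5.94)^1.600.
75/5.94 = 12.626; 12.626^1.600 ≈ 57.81 mb.
P_c = 1012 − 57.81 = 954.19 ≈ 954 mb.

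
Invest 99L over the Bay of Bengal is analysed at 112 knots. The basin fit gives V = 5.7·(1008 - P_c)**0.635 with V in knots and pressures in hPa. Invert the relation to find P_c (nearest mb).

ΔP = (V / 5.7)^(1/0.635) = (112/5.7)^1.575.
112/5.7 = 19.649; 19.649^1.575 ≈ 108.83 mb.
P_c = 1008 − 108.83 = 899.17 ≈ 899 mb.

899 mb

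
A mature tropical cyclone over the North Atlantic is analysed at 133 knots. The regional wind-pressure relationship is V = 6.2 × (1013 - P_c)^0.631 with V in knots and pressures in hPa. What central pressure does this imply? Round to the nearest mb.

884 mb

ΔP = (V / 6.2)^(1/0.631) = (133/6.2)^1.585.
133/6.2 = 21.452; 21.452^1.585 ≈ 128.85 mb.
P_c = 1013 − 128.85 = 884.15 ≈ 884 mb.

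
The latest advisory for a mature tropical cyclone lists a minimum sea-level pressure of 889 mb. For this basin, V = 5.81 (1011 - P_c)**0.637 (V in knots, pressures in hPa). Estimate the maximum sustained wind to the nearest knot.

124 kt

ΔP = 1011 − 889 = 122 mb.
122^0.637 ≈ 21.331.
V ≈ 5.81 × 21.331 ≈ 123.9 kt.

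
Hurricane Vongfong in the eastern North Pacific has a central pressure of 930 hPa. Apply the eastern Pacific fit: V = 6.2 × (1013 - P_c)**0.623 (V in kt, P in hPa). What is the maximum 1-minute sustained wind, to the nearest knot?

97 kt

ΔP = 1013 − 930 = 83 hPa.
83^0.623 ≈ 15.689.
V ≈ 6.2 × 15.689 ≈ 97.3 kt.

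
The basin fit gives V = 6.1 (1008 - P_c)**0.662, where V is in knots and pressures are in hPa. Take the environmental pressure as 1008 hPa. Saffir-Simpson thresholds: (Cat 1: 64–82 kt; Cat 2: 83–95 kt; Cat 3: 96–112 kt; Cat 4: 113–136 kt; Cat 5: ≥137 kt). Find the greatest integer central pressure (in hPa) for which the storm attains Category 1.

Category 1 begins at V = 64 kt.
Required ΔP = (64/6.1)^(1/0.662) = 10.492^1.511 ≈ 34.84 hPa.
P_c ≤ 1008 − 34.84 = 973.16, so the highest integer P_c is 973 hPa.

973 hPa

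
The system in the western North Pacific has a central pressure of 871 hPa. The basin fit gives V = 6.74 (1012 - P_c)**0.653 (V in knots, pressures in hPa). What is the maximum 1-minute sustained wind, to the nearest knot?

ΔP = 1012 − 871 = 141 hPa.
141^0.653 ≈ 25.319.
V ≈ 6.74 × 25.319 ≈ 170.6 kt.

171 kt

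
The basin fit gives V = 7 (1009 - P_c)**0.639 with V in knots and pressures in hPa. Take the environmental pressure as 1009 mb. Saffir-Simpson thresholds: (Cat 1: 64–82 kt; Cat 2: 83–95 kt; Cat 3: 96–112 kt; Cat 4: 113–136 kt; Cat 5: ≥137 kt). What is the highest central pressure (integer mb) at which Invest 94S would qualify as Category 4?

931 mb

Category 4 begins at V = 113 kt.
Required ΔP = (113/7)^(1/0.639) = 16.143^1.565 ≈ 77.70 mb.
P_c ≤ 1009 − 77.70 = 931.30, so the highest integer P_c is 931 mb.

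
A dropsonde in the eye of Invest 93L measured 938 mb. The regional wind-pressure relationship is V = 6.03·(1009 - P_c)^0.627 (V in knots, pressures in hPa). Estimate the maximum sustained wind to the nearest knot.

ΔP = 1009 − 938 = 71 mb.
71^0.627 ≈ 14.479.
V ≈ 6.03 × 14.479 ≈ 87.3 kt.

87 kt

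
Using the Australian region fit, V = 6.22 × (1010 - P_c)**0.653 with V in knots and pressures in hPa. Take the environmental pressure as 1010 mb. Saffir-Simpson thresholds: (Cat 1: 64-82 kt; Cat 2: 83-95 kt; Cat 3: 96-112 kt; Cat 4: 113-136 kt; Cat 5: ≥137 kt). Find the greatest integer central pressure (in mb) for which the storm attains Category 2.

Category 2 begins at V = 83 kt.
Required ΔP = (83/6.22)^(1/0.653) = 13.344^1.531 ≈ 52.88 mb.
P_c ≤ 1010 − 52.88 = 957.12, so the highest integer P_c is 957 mb.

957 mb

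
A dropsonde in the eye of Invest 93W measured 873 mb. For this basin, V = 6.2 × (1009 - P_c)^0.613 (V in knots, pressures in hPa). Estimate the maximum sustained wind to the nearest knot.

126 kt

ΔP = 1009 − 873 = 136 mb.
136^0.613 ≈ 20.317.
V ≈ 6.2 × 20.317 ≈ 126.0 kt.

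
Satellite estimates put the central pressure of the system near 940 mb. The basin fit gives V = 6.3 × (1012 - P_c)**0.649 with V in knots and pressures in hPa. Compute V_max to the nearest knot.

ΔP = 1012 − 940 = 72 mb.
72^0.649 ≈ 16.048.
V ≈ 6.3 × 16.048 ≈ 101.1 kt.

101 kt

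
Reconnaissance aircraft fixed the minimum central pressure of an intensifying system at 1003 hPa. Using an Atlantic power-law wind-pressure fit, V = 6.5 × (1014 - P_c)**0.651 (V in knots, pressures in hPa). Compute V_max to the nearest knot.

ΔP = 1014 − 1003 = 11 hPa.
11^0.651 ≈ 4.764.
V ≈ 6.5 × 4.764 ≈ 31.0 kt.

31 kt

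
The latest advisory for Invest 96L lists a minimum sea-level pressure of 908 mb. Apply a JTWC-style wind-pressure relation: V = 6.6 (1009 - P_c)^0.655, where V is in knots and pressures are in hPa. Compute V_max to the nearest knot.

ΔP = 1009 − 908 = 101 mb.
101^0.655 ≈ 20.551.
V ≈ 6.6 × 20.551 ≈ 135.6 kt.

136 kt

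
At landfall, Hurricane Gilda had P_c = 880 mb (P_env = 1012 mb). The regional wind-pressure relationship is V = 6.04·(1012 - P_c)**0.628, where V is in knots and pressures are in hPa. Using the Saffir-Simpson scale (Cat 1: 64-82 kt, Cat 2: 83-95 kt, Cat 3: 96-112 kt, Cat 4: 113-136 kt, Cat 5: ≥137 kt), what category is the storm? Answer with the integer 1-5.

4

ΔP = 1012 − 880 = 132 mb.
V ≈ 6.04 × 132^0.628 = 6.04 × 21.46 ≈ 130 kt.
130 kt falls in the Category 4 band.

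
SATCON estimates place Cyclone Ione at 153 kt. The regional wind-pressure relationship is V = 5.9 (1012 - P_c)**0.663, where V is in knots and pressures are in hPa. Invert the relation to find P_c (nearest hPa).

876 hPa

ΔP = (V / 5.9)^(1/0.663) = (153/5.9)^1.508.
153/5.9 = 25.932; 25.932^1.508 ≈ 135.67 hPa.
P_c = 1012 − 135.67 = 876.33 ≈ 876 hPa.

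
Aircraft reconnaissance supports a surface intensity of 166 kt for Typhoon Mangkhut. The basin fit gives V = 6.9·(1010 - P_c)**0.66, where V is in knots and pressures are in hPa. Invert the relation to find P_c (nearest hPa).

ΔP = (V / 6.9)^(1/0.66) = (166/6.9)^1.515.
166/6.9 = 24.058; 24.058^1.515 ≈ 123.83 hPa.
P_c = 1010 − 123.83 = 886.17 ≈ 886 hPa.

886 hPa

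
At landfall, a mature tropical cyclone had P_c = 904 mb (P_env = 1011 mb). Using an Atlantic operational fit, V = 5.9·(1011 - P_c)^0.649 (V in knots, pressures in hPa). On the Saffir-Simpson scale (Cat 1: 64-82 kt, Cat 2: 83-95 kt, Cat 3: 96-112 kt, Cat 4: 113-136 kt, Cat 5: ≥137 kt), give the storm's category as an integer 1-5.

ΔP = 1011 − 904 = 107 mb.
V ≈ 5.9 × 107^0.649 = 5.9 × 20.75 ≈ 122 kt.
122 kt falls in the Category 4 band.

4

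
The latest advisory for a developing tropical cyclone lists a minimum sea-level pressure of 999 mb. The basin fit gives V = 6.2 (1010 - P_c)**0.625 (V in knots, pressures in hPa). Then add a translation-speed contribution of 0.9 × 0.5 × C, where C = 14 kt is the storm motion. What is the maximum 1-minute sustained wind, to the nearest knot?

ΔP = 1010 − 999 = 11 mb.
11^0.625 ≈ 4.476.
V ≈ 6.2 × 4.476 ≈ 27.7 kt.
Translation term: 0.9 × 0.5 × 14 = 6.3 kt.
Corrected V ≈ 34 kt → 34 kt.

34 kt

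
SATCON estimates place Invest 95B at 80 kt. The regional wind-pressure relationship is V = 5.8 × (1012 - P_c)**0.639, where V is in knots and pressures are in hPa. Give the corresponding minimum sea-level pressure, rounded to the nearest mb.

951 mb

ΔP = (V / 5.8)^(1/0.639) = (80/5.8)^1.565.
80/5.8 = 13.793; 13.793^1.565 ≈ 60.74 mb.
P_c = 1012 − 60.74 = 951.26 ≈ 951 mb.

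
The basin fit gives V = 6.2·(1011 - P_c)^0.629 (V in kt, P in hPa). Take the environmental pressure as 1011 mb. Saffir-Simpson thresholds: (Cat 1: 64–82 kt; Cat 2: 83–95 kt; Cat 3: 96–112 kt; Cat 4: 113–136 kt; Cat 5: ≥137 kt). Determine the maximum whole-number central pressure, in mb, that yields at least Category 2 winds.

949 mb

Category 2 begins at V = 83 kt.
Required ΔP = (83/6.2)^(1/0.629) = 13.387^1.590 ≈ 61.83 mb.
P_c ≤ 1011 − 61.83 = 949.17, so the highest integer P_c is 949 mb.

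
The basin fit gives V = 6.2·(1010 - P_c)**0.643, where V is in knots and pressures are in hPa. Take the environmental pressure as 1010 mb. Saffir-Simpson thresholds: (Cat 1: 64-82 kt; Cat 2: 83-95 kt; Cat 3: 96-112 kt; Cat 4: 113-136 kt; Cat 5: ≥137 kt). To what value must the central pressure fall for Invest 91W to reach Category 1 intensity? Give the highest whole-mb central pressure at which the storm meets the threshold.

Category 1 begins at V = 64 kt.
Required ΔP = (64/6.2)^(1/0.643) = 10.323^1.555 ≈ 37.73 mb.
P_c ≤ 1010 − 37.73 = 972.27, so the highest integer P_c is 972 mb.

972 mb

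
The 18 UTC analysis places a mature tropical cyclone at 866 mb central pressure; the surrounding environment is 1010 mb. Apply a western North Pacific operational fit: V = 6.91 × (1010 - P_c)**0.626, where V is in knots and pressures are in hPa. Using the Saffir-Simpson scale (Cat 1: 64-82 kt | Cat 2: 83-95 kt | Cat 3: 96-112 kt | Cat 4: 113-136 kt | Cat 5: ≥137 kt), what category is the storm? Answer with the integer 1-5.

5

ΔP = 1010 − 866 = 144 mb.
V ≈ 6.91 × 144^0.626 = 6.91 × 22.45 ≈ 155 kt.
155 kt falls in the Category 5 band.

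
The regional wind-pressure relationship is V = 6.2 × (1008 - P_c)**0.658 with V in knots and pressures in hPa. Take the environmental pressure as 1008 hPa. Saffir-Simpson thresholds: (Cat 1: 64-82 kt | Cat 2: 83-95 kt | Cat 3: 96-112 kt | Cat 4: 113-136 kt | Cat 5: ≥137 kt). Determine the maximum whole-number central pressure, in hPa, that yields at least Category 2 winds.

Category 2 begins at V = 83 kt.
Required ΔP = (83/6.2)^(1/0.658) = 13.387^1.520 ≈ 51.56 hPa.
P_c ≤ 1008 − 51.56 = 956.44, so the highest integer P_c is 956 hPa.

956 hPa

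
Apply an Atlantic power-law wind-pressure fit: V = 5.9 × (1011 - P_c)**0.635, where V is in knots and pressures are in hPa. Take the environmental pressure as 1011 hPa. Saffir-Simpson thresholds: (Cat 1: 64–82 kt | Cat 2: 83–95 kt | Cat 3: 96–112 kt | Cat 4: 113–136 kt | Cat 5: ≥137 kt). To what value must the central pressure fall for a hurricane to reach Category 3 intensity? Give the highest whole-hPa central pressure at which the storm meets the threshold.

Category 3 begins at V = 96 kt.
Required ΔP = (96/5.9)^(1/0.635) = 16.271^1.575 ≈ 80.86 hPa.
P_c ≤ 1011 − 80.86 = 930.14, so the highest integer P_c is 930 hPa.

930 hPa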